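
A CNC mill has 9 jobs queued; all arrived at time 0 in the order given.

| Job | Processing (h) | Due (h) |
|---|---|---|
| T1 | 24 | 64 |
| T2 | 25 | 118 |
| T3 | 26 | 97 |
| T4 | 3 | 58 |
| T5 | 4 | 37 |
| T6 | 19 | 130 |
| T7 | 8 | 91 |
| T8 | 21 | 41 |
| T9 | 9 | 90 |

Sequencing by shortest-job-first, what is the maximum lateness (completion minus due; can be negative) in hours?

42

SPT (increasing processing time): T4 T5 T7 T9 T6 T8 T1 T2 T3.
T4: 0→3, due 58, lateness -55
T5: 3→7, due 37, lateness -30
T7: 7→15, due 91, lateness -76
T9: 15→24, due 90, lateness -66
T6: 24→43, due 130, lateness -87
T8: 43→64, due 41, lateness 23
T1: 64→88, due 64, lateness 24
T2: 88→113, due 118, lateness -5
T3: 113→139, due 97, lateness 42
Maximum = 42.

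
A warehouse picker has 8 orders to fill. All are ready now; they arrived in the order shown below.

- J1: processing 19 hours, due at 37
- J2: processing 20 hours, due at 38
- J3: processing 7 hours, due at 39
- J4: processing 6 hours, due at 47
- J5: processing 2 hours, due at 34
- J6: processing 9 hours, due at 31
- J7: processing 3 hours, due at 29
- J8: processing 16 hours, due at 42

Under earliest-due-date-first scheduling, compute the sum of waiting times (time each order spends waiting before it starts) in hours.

251

EDD (increasing due date): J7 J6 J5 J1 J2 J3 J8 J4.
J7: waits 0, runs 0→3
J6: waits 3, runs 3→12
J5: waits 12, runs 12→14
J1: waits 14, runs 14→33
J2: waits 33, runs 33→53
J3: waits 53, runs 53→60
J8: waits 60, runs 60→76
J4: waits 76, runs 76→82
Sum = 0+3+12+14+33+53+60+76 = 251.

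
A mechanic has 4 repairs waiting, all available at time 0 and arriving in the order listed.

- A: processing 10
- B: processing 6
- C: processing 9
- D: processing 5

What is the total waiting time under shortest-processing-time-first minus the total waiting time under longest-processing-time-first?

-18

SPT (increasing processing time): D B C A.
D: waits 0, runs 0→5
B: waits 5, runs 5→11
C: waits 11, runs 11→20
A: waits 20, runs 20→30
Sum = 0+5+11+20 = 36.
LPT (decreasing processing time): A C B D.
A: waits 0, runs 0→10
C: waits 10, runs 10→19
B: waits 19, runs 19→25
D: waits 25, runs 25→30
Sum = 0+10+19+25 = 54.
Difference = 36 − 54 = -18.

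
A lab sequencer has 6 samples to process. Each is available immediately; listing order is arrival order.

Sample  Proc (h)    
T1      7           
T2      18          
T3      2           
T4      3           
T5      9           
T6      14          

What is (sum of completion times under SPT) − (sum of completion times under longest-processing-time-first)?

SPT (increasing processing time): T3 T4 T1 T5 T6 T2.
T3: 0→2
T4: 2→5
T1: 5→12
T5: 12→21
T6: 21→35
T2: 35→53
Sum = 2+5+12+21+35+53 = 128.
LPT (decreasing processing time): T2 T6 T5 T1 T4 T3.
T2: 0→18
T6: 18→32
T5: 32→41
T1: 41→48
T4: 48→51
T3: 51→53
Sum = 18+32+41+48+51+53 = 243.
Difference = 128 − 243 = -115.

-115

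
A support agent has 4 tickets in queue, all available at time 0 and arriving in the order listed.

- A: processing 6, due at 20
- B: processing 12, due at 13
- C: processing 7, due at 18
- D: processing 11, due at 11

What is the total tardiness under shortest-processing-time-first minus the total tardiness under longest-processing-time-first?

SPT (increasing processing time): A C D B.
A: 0→6, due 20, tardiness 0
C: 6→13, due 18, tardiness 0
D: 13→24, due 11, tardiness 13
B: 24→36, due 13, tardiness 23
Sum = 0+0+13+23 = 36.
LPT (decreasing processing time): B D C A.
B: 0→12, due 13, tardiness 0
D: 12→23, due 11, tardiness 12
C: 23→30, due 18, tardiness 12
A: 30→36, due 20, tardiness 16
Sum = 0+12+12+16 = 40.
Difference = 36 − 40 = -4.

-4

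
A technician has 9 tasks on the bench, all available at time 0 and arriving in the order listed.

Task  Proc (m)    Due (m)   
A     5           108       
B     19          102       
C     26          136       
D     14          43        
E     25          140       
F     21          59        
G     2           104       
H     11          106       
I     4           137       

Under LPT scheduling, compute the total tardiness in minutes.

121

LPT (decreasing processing time): C E F B D H A I G.
C: 0→26, due 136, tardiness 0
E: 26→51, due 140, tardiness 0
F: 51→72, due 59, tardiness 13
B: 72→91, due 102, tardiness 0
D: 91→105, due 43, tardiness 62
H: 105→116, due 106, tardiness 10
A: 116→121, due 108, tardiness 13
I: 121→125, due 137, tardiness 0
G: 125→127, due 104, tardiness 23
Sum = 0+0+13+0+62+10+13+0+23 = 121.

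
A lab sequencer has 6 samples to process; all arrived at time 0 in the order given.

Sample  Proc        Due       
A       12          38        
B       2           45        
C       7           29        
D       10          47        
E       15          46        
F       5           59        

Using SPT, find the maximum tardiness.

5

SPT (increasing processing time): B F C D A E.
B: 0→2, due 45, tardiness 0
F: 2→7, due 59, tardiness 0
C: 7→14, due 29, tardiness 0
D: 14→24, due 47, tardiness 0
A: 24→36, due 38, tardiness 0
E: 36→51, due 46, tardiness 5
Maximum = 5.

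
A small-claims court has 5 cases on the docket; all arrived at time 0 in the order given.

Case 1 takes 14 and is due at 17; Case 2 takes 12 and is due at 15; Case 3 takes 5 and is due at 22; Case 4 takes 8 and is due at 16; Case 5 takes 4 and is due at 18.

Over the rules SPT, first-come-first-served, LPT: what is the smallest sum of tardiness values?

41

SPT (increasing processing time): Case 5 Case 3 Case 4 Case 2 Case 1.
Case 5: 0→4, due 18, tardiness 0
Case 3: 4→9, due 22, tardiness 0
Case 4: 9→17, due 16, tardiness 1
Case 2: 17→29, due 15, tardiness 14
Case 1: 29→43, due 17, tardiness 26
Sum = 0+0+1+14+26 = 41.
FIFO (arrival order): Case 1 Case 2 Case 3 Case 4 Case 5.
Case 1: 0→14, due 17, tardiness 0
Case 2: 14→26, due 15, tardiness 11
Case 3: 26→31, due 22, tardiness 9
Case 4: 31→39, due 16, tardiness 23
Case 5: 39→43, due 18, tardiness 25
Sum = 0+11+9+23+25 = 68.
LPT (decreasing processing time): Case 1 Case 2 Case 4 Case 3 Case 5.
Case 1: 0→14, due 17, tardiness 0
Case 2: 14→26, due 15, tardiness 11
Case 4: 26→34, due 16, tardiness 18
Case 3: 34→39, due 22, tardiness 17
Case 5: 39→43, due 18, tardiness 25
Sum = 0+11+18+17+25 = 71.
SPT 41, FIFO 68, LPT 71 → minimum 41.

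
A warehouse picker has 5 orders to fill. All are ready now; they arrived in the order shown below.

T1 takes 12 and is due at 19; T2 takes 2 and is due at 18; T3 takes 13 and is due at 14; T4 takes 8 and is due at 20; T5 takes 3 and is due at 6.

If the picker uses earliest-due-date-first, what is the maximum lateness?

18

EDD (increasing due date): T5 T3 T2 T1 T4.
T5: 0→3, due 6, lateness -3
T3: 3→16, due 14, lateness 2
T2: 16→18, due 18, lateness 0
T1: 18→30, due 19, lateness 11
T4: 30→38, due 20, lateness 18
Maximum = 18.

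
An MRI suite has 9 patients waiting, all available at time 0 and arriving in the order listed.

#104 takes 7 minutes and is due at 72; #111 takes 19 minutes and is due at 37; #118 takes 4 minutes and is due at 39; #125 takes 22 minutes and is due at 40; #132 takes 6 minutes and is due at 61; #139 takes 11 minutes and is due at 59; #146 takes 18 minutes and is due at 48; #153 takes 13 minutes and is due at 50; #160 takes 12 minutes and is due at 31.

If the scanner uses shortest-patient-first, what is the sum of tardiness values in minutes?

SPT (increasing processing time): #118 #132 #104 #139 #160 #153 #146 #111 #125.
#118: 0→4, due 39, tardiness 0
#132: 4→10, due 61, tardiness 0
#104: 10→17, due 72, tardiness 0
#139: 17→28, due 59, tardiness 0
#160: 28→40, due 31, tardiness 9
#153: 40→53, due 50, tardiness 3
#146: 53→71, due 48, tardiness 23
#111: 71→90, due 37, tardiness 53
#125: 90→112, due 40, tardiness 72
Sum = 0+0+0+0+9+3+23+53+72 = 160.

160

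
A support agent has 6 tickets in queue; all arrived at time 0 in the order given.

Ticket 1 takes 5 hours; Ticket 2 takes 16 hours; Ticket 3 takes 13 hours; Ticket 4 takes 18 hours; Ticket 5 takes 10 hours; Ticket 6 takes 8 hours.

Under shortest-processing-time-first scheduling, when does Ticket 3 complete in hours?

SPT (increasing processing time): Ticket 1 Ticket 6 Ticket 5 Ticket 3 Ticket 2 Ticket 4.
Ticket 1: 0→5
Ticket 6: 5→13
Ticket 5: 13→23
Ticket 3: 23→36

36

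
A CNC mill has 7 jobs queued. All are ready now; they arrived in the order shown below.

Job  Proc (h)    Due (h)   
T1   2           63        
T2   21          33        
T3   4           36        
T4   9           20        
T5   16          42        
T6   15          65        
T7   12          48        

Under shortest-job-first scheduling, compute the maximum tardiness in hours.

SPT (increasing processing time): T1 T3 T4 T7 T6 T5 T2.
T1: 0→2, due 63, tardiness 0
T3: 2→6, due 36, tardiness 0
T4: 6→15, due 20, tardiness 0
T7: 15→27, due 48, tardiness 0
T6: 27→42, due 65, tardiness 0
T5: 42→58, due 42, tardiness 16
T2: 58→79, due 33, tardiness 46
Maximum = 46.

46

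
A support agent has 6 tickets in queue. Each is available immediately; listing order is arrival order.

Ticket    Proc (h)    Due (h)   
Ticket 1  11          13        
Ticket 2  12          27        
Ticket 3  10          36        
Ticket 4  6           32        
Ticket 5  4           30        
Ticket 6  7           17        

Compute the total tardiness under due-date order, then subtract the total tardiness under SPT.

-18

EDD (increasing due date): Ticket 1 Ticket 6 Ticket 2 Ticket 5 Ticket 4 Ticket 3.
Ticket 1: 0→11, due 13, tardiness 0
Ticket 6: 11→18, due 17, tardiness 1
Ticket 2: 18→30, due 27, tardiness 3
Ticket 5: 30→34, due 30, tardiness 4
Ticket 4: 34→40, due 32, tardiness 8
Ticket 3: 40→50, due 36, tardiness 14
Sum = 0+1+3+4+8+14 = 30.
SPT (increasing processing time): Ticket 5 Ticket 4 Ticket 6 Ticket 3 Ticket 1 Ticket 2.
Ticket 5: 0→4, due 30, tardiness 0
Ticket 4: 4→10, due 32, tardiness 0
Ticket 6: 10→17, due 17, tardiness 0
Ticket 3: 17→27, due 36, tardiness 0
Ticket 1: 27→38, due 13, tardiness 25
Ticket 2: 38→50, due 27, tardiness 23
Sum = 0+0+0+0+25+23 = 48.
Difference = 30 − 48 = -18.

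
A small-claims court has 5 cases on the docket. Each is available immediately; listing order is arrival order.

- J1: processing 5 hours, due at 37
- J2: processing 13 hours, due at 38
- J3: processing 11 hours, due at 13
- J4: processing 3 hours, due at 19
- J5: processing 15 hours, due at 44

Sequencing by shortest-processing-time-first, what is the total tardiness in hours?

SPT (increasing processing time): J4 J1 J3 J2 J5.
J4: 0→3, due 19, tardiness 0
J1: 3→8, due 37, tardiness 0
J3: 8→19, due 13, tardiness 6
J2: 19→32, due 38, tardiness 0
J5: 32→47, due 44, tardiness 3
Sum = 0+0+6+0+3 = 9.

9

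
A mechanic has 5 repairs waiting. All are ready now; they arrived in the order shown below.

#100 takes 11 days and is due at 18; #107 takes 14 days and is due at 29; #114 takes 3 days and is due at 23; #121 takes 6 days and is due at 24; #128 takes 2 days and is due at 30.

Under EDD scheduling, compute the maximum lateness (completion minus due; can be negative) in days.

6

EDD (increasing due date): #100 #114 #121 #107 #128.
#100: 0→11, due 18, lateness -7
#114: 11→14, due 23, lateness -9
#121: 14→20, due 24, lateness -4
#107: 20→34, due 29, lateness 5
#128: 34→36, due 30, lateness 6
Maximum = 6.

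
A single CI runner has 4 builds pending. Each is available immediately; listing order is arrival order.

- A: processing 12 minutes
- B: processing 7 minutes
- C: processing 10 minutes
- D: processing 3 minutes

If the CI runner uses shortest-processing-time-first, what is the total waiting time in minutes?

33

SPT (increasing processing time): D B C A.
D: waits 0, runs 0→3
B: waits 3, runs 3→10
C: waits 10, runs 10→20
A: waits 20, runs 20→32
Sum = 0+3+10+20 = 33.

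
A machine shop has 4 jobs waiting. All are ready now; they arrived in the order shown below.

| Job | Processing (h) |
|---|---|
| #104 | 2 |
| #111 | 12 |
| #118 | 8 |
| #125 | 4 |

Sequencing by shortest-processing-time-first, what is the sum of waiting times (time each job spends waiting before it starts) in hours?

22

SPT (increasing processing time): #104 #125 #118 #111.
#104: waits 0, runs 0→2
#125: waits 2, runs 2→6
#118: waits 6, runs 6→14
#111: waits 14, runs 14→26
Sum = 0+2+6+14 = 22.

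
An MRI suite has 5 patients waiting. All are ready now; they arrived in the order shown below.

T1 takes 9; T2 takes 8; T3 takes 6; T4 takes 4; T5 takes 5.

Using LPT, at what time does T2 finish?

LPT (decreasing processing time): T1 T2 T3 T5 T4.
T1: 0→9
T2: 9→17

17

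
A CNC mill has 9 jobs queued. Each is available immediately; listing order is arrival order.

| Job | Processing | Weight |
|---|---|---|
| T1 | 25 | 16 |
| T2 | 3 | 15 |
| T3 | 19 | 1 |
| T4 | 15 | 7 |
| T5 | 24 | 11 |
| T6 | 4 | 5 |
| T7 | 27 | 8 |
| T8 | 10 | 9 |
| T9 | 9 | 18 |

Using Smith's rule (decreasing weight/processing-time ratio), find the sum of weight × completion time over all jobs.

3915

WSPT (decreasing weight/processing-time ratio): T2 T9 T6 T8 T1 T4 T5 T7 T3.
T2: finishes 3, weight 15, w·C = 45
T9: finishes 12, weight 18, w·C = 216
T6: finishes 16, weight 5, w·C = 80
T8: finishes 26, weight 9, w·C = 234
T1: finishes 51, weight 16, w·C = 816
T4: finishes 66, weight 7, w·C = 462
T5: finishes 90, weight 11, w·C = 990
T7: finishes 117, weight 8, w·C = 936
T3: finishes 136, weight 1, w·C = 136
Sum = 45+216+80+234+816+462+990+936+136 = 3915.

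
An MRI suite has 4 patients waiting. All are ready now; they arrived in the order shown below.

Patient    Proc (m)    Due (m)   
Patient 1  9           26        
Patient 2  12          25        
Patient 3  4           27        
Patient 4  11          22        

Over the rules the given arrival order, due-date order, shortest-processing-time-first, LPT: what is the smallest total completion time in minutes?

77

FIFO (arrival order): Patient 1 Patient 2 Patient 3 Patient 4.
Patient 1: 0→9
Patient 2: 9→21
Patient 3: 21→25
Patient 4: 25→36
Sum = 9+21+25+36 = 91.
EDD (increasing due date): Patient 4 Patient 2 Patient 1 Patient 3.
Patient 4: 0→11
Patient 2: 11→23
Patient 1: 23→32
Patient 3: 32→36
Sum = 11+23+32+36 = 102.
SPT (increasing processing time): Patient 3 Patient 1 Patient 4 Patient 2.
Patient 3: 0→4
Patient 1: 4→13
Patient 4: 13→24
Patient 2: 24→36
Sum = 4+13+24+36 = 77.
LPT (decreasing processing time): Patient 2 Patient 4 Patient 1 Patient 3.
Patient 2: 0→12
Patient 4: 12→23
Patient 1: 23→32
Patient 3: 32→36
Sum = 12+23+32+36 = 103.
FIFO 91, EDD 102, SPT 77, LPT 103 → minimum 77.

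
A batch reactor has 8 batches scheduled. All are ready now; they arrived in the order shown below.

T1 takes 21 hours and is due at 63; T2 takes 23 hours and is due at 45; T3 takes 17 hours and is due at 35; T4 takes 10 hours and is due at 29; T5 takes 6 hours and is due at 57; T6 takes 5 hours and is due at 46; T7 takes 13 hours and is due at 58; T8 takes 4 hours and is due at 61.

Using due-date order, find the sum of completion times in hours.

EDD (increasing due date): T4 T3 T2 T6 T5 T7 T8 T1.
T4: 0→10
T3: 10→27
T2: 27→50
T6: 50→55
T5: 55→61
T7: 61→74
T8: 74→78
T1: 78→99
Sum = 10+27+50+55+61+74+78+99 = 454.

454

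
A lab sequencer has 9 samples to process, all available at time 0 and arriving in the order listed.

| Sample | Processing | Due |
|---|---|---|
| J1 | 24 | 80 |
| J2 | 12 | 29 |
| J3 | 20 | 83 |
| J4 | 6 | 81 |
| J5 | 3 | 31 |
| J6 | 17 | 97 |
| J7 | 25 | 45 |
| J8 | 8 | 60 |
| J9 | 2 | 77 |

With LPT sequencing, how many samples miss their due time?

LPT (decreasing processing time): J7 J1 J3 J6 J2 J8 J4 J5 J9.
J7: 0→25, due 45, tardiness 0
J1: 25→49, due 80, tardiness 0
J3: 49→69, due 83, tardiness 0
J6: 69→86, due 97, tardiness 0
J2: 86→98, due 29, tardiness 69
J8: 98→106, due 60, tardiness 46
J4: 106→112, due 81, tardiness 31
J5: 112→115, due 31, tardiness 84
J9: 115→117, due 77, tardiness 40
Late samples: 5.

5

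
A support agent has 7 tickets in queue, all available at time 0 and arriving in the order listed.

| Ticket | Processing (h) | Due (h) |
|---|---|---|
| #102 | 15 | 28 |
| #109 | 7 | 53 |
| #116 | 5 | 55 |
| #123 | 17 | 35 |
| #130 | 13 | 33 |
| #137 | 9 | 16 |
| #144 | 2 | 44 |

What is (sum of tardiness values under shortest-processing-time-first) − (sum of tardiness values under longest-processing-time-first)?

SPT (increasing processing time): #144 #116 #109 #137 #130 #102 #123.
#144: 0→2, due 44, tardiness 0
#116: 2→7, due 55, tardiness 0
#109: 7→14, due 53, tardiness 0
#137: 14→23, due 16, tardiness 7
#130: 23→36, due 33, tardiness 3
#102: 36→51, due 28, tardiness 23
#123: 51→68, due 35, tardiness 33
Sum = 0+0+0+7+3+23+33 = 66.
LPT (decreasing processing time): #123 #102 #130 #137 #109 #116 #144.
#123: 0→17, due 35, tardiness 0
#102: 17→32, due 28, tardiness 4
#130: 32→45, due 33, tardiness 12
#137: 45→54, due 16, tardiness 38
#109: 54→61, due 53, tardiness 8
#116: 61→66, due 55, tardiness 11
#144: 66→68, due 44, tardiness 24
Sum = 0+4+12+38+8+11+24 = 97.
Difference = 66 − 97 = -31.

-31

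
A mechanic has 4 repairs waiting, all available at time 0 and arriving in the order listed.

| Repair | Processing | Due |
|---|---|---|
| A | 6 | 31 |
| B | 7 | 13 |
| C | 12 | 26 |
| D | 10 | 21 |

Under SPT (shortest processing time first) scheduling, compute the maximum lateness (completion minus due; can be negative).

SPT (increasing processing time): A B D C.
A: 0→6, due 31, lateness -25
B: 6→13, due 13, lateness 0
D: 13→23, due 21, lateness 2
C: 23→35, due 26, lateness 9
Maximum = 9.

9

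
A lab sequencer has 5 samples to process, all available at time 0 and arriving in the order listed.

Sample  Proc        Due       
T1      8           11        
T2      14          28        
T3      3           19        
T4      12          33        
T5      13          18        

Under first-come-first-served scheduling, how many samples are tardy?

FIFO (arrival order): T1 T2 T3 T4 T5.
T1: 0→8, due 11, tardiness 0
T2: 8→22, due 28, tardiness 0
T3: 22→25, due 19, tardiness 6
T4: 25→37, due 33, tardiness 4
T5: 37→50, due 18, tardiness 32
Late samples: 3.

3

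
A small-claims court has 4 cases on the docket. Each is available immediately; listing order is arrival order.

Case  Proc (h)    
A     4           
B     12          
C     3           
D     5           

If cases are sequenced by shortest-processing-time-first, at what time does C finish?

SPT (increasing processing time): C A D B.
C: 0→3

3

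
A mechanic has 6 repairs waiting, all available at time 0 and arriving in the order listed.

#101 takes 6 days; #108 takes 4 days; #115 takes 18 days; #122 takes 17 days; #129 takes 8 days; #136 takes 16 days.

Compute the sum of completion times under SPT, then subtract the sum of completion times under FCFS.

SPT (increasing processing time): #108 #101 #129 #136 #122 #115.
#108: 0→4
#101: 4→10
#129: 10→18
#136: 18→34
#122: 34→51
#115: 51→69
Sum = 4+10+18+34+51+69 = 186.
FIFO (arrival order): #101 #108 #115 #122 #129 #136.
#101: 0→6
#108: 6→10
#115: 10→28
#122: 28→45
#129: 45→53
#136: 53→69
Sum = 6+10+28+45+53+69 = 211.
Difference = 186 − 211 = -25.

-25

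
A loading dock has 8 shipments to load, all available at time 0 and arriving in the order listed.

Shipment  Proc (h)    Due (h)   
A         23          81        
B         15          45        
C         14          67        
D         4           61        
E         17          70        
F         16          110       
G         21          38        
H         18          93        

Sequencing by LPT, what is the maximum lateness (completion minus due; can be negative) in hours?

LPT (decreasing processing time): A G H E F B C D.
A: 0→23, due 81, lateness -58
G: 23→44, due 38, lateness 6
H: 44→62, due 93, lateness -31
E: 62→79, due 70, lateness 9
F: 79→95, due 110, lateness -15
B: 95→110, due 45, lateness 65
C: 110→124, due 67, lateness 57
D: 124→128, due 61, lateness 67
Maximum = 67.

67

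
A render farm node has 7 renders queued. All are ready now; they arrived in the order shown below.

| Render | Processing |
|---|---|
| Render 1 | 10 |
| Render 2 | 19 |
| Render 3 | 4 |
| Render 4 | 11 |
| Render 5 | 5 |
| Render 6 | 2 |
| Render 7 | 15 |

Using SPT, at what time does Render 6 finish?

SPT (increasing processing time): Render 6 Render 3 Render 5 Render 1 Render 4 Render 7 Render 2.
Render 6: 0→2

2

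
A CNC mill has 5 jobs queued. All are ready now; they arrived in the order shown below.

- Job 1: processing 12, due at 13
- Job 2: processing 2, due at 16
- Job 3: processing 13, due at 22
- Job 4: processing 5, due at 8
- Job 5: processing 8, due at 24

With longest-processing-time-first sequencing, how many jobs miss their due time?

LPT (decreasing processing time): Job 3 Job 1 Job 5 Job 4 Job 2.
Job 3: 0→13, due 22, tardiness 0
Job 1: 13→25, due 13, tardiness 12
Job 5: 25→33, due 24, tardiness 9
Job 4: 33→38, due 8, tardiness 30
Job 2: 38→40, due 16, tardiness 24
Late jobs: 4.

4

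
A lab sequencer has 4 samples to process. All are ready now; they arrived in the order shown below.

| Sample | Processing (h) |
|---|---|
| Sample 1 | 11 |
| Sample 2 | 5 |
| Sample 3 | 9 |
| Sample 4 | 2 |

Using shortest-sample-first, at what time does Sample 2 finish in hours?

SPT (increasing processing time): Sample 4 Sample 2 Sample 3 Sample 1.
Sample 4: 0→2
Sample 2: 2→7

7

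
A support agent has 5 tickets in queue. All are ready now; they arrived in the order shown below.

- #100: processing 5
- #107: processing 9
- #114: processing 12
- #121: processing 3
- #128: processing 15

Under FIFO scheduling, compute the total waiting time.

74

FIFO (arrival order): #100 #107 #114 #121 #128.
#100: waits 0, runs 0→5
#107: waits 5, runs 5→14
#114: waits 14, runs 14→26
#121: waits 26, runs 26→29
#128: waits 29, runs 29→44
Sum = 0+5+14+26+29 = 74.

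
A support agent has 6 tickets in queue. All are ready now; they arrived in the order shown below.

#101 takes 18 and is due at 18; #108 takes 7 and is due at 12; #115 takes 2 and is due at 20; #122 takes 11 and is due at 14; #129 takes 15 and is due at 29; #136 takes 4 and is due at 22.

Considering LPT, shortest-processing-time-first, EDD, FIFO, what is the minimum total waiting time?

84

LPT (decreasing processing time): #101 #129 #122 #108 #136 #115.
#101: waits 0, runs 0→18
#129: waits 18, runs 18→33
#122: waits 33, runs 33→44
#108: waits 44, runs 44→51
#136: waits 51, runs 51→55
#115: waits 55, runs 55→57
Sum = 0+18+33+44+51+55 = 201.
SPT (increasing processing time): #115 #136 #108 #122 #129 #101.
#115: waits 0, runs 0→2
#136: waits 2, runs 2→6
#108: waits 6, runs 6→13
#122: waits 13, runs 13→24
#129: waits 24, runs 24→39
#101: waits 39, runs 39→57
Sum = 0+2+6+13+24+39 = 84.
EDD (increasing due date): #108 #122 #101 #115 #136 #129.
#108: waits 0, runs 0→7
#122: waits 7, runs 7→18
#101: waits 18, runs 18→36
#115: waits 36, runs 36→38
#136: waits 38, runs 38→42
#129: waits 42, runs 42→57
Sum = 0+7+18+36+38+42 = 141.
FIFO (arrival order): #101 #108 #115 #122 #129 #136.
#101: waits 0, runs 0→18
#108: waits 18, runs 18→25
#115: waits 25, runs 25→27
#122: waits 27, runs 27→38
#129: waits 38, runs 38→53
#136: waits 53, runs 53→57
Sum = 0+18+25+27+38+53 = 161.
LPT 201, SPT 84, EDD 141, FIFO 161 → minimum 84.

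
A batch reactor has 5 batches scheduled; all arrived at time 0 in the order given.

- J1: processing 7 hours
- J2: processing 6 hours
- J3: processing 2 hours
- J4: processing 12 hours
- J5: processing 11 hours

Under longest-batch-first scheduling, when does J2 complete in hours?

LPT (decreasing processing time): J4 J5 J1 J2 J3.
J4: 0→12
J5: 12→23
J1: 23→30
J2: 30→36

36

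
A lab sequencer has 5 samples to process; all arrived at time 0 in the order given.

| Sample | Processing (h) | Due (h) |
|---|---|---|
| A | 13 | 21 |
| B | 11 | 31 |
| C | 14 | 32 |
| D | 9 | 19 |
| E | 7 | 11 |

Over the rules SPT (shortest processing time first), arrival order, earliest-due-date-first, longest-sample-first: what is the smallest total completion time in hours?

SPT (increasing processing time): E D B A C.
E: 0→7
D: 7→16
B: 16→27
A: 27→40
C: 40→54
Sum = 7+16+27+40+54 = 144.
FIFO (arrival order): A B C D E.
A: 0→13
B: 13→24
C: 24→38
D: 38→47
E: 47→54
Sum = 13+24+38+47+54 = 176.
EDD (increasing due date): E D A B C.
E: 0→7
D: 7→16
A: 16→29
B: 29→40
C: 40→54
Sum = 7+16+29+40+54 = 146.
LPT (decreasing processing time): C A B D E.
C: 0→14
A: 14→27
B: 27→38
D: 38→47
E: 47→54
Sum = 14+27+38+47+54 = 180.
SPT 144, FIFO 176, EDD 146, LPT 180 → minimum 144.

144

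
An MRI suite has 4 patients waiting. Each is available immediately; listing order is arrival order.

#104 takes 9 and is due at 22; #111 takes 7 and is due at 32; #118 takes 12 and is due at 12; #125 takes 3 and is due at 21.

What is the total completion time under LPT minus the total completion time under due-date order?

10

LPT (decreasing processing time): #118 #104 #111 #125.
#118: 0→12
#104: 12→21
#111: 21→28
#125: 28→31
Sum = 12+21+28+31 = 92.
EDD (increasing due date): #118 #125 #104 #111.
#118: 0→12
#125: 12→15
#104: 15→24
#111: 24→31
Sum = 12+15+24+31 = 82.
Difference = 92 − 82 = 10.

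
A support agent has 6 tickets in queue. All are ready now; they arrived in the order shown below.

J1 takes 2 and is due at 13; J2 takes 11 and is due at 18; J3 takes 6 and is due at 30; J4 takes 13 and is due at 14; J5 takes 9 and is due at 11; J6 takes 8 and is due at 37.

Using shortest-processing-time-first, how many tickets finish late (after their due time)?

3

SPT (increasing processing time): J1 J3 J6 J5 J2 J4.
J1: 0→2, due 13, tardiness 0
J3: 2→8, due 30, tardiness 0
J6: 8→16, due 37, tardiness 0
J5: 16→25, due 11, tardiness 14
J2: 25→36, due 18, tardiness 18
J4: 36→49, due 14, tardiness 35
Late tickets: 3.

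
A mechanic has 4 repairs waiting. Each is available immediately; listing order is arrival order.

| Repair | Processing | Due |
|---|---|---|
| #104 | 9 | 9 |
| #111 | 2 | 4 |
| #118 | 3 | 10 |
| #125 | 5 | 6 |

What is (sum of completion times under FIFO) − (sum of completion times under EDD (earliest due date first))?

9

FIFO (arrival order): #104 #111 #118 #125.
#104: 0→9
#111: 9→11
#118: 11→14
#125: 14→19
Sum = 9+11+14+19 = 53.
EDD (increasing due date): #111 #125 #104 #118.
#111: 0→2
#125: 2→7
#104: 7→16
#118: 16→19
Sum = 2+7+16+19 = 44.
Difference = 53 − 44 = 9.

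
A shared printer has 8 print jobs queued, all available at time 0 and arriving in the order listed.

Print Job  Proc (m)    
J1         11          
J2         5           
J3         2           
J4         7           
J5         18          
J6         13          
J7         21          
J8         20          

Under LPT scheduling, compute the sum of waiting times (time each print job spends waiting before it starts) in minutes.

461

LPT (decreasing processing time): J7 J8 J5 J6 J1 J4 J2 J3.
J7: waits 0, runs 0→21
J8: waits 21, runs 21→41
J5: waits 41, runs 41→59
J6: waits 59, runs 59→72
J1: waits 72, runs 72→83
J4: waits 83, runs 83→90
J2: waits 90, runs 90→95
J3: waits 95, runs 95→97
Sum = 0+21+41+59+72+83+90+95 = 461.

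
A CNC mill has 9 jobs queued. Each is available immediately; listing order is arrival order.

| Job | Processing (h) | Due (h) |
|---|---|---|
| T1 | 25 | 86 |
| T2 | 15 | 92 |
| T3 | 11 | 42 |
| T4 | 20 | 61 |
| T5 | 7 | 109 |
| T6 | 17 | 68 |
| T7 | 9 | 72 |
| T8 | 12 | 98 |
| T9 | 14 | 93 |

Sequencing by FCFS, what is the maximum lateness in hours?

37

FIFO (arrival order): T1 T2 T3 T4 T5 T6 T7 T8 T9.
T1: 0→25, due 86, lateness -61
T2: 25→40, due 92, lateness -52
T3: 40→51, due 42, lateness 9
T4: 51→71, due 61, lateness 10
T5: 71→78, due 109, lateness -31
T6: 78→95, due 68, lateness 27
T7: 95→104, due 72, lateness 32
T8: 104→116, due 98, lateness 18
T9: 116→130, due 93, lateness 37
Maximum = 37.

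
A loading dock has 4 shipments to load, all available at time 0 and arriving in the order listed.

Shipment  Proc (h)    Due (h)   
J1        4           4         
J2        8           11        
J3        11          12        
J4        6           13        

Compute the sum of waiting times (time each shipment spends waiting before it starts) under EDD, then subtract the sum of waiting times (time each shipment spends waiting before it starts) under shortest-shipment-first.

7

EDD (increasing due date): J1 J2 J3 J4.
J1: waits 0, runs 0→4
J2: waits 4, runs 4→12
J3: waits 12, runs 12→23
J4: waits 23, runs 23→29
Sum = 0+4+12+23 = 39.
SPT (increasing processing time): J1 J4 J2 J3.
J1: waits 0, runs 0→4
J4: waits 4, runs 4→10
J2: waits 10, runs 10→18
J3: waits 18, runs 18→29
Sum = 0+4+10+18 = 32.
Difference = 39 − 32 = 7.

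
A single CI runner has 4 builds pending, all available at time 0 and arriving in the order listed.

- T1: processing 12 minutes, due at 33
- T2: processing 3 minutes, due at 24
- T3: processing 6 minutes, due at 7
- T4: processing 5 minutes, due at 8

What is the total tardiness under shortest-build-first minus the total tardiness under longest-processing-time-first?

-21

SPT (increasing processing time): T2 T4 T3 T1.
T2: 0→3, due 24, tardiness 0
T4: 3→8, due 8, tardiness 0
T3: 8→14, due 7, tardiness 7
T1: 14→26, due 33, tardiness 0
Sum = 0+0+7+0 = 7.
LPT (decreasing processing time): T1 T3 T4 T2.
T1: 0→12, due 33, tardiness 0
T3: 12→18, due 7, tardiness 11
T4: 18→23, due 8, tardiness 15
T2: 23→26, due 24, tardiness 2
Sum = 0+11+15+2 = 28.
Difference = 7 − 28 = -21.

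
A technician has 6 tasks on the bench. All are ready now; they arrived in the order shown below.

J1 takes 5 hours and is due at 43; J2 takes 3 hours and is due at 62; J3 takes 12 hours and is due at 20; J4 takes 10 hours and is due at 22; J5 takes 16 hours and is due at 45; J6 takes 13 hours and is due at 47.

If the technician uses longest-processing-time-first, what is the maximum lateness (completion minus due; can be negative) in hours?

29

LPT (decreasing processing time): J5 J6 J3 J4 J1 J2.
J5: 0→16, due 45, lateness -29
J6: 16→29, due 47, lateness -18
J3: 29→41, due 20, lateness 21
J4: 41→51, due 22, lateness 29
J1: 51→56, due 43, lateness 13
J2: 56→59, due 62, lateness -3
Maximum = 29.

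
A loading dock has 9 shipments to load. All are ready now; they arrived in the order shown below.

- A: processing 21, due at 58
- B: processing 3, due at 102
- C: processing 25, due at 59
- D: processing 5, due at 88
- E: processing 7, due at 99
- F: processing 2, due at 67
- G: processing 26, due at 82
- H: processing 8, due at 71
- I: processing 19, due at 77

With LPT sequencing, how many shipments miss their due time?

7

LPT (decreasing processing time): G C A I H E D B F.
G: 0→26, due 82, tardiness 0
C: 26→51, due 59, tardiness 0
A: 51→72, due 58, tardiness 14
I: 72→91, due 77, tardiness 14
H: 91→99, due 71, tardiness 28
E: 99→106, due 99, tardiness 7
D: 106→111, due 88, tardiness 23
B: 111→114, due 102, tardiness 12
F: 114→116, due 67, tardiness 49
Late shipments: 7.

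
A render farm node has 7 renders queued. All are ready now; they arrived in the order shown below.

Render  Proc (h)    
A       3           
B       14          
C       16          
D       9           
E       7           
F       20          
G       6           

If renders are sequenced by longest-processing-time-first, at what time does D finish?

LPT (decreasing processing time): F C B D E G A.
F: 0→20
C: 20→36
B: 36→50
D: 50→59

59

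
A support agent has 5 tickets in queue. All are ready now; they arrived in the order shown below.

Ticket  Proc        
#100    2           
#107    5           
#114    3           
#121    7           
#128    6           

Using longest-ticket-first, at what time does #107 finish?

LPT (decreasing processing time): #121 #128 #107 #114 #100.
#121: 0→7
#128: 7→13
#107: 13→18

18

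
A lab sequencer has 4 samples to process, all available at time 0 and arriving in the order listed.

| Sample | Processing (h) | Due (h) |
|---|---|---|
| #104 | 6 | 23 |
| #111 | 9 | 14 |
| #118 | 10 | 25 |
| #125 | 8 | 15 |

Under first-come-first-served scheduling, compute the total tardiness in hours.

19

FIFO (arrival order): #104 #111 #118 #125.
#104: 0→6, due 23, tardiness 0
#111: 6→15, due 14, tardiness 1
#118: 15→25, due 25, tardiness 0
#125: 25→33, due 15, tardiness 18
Sum = 0+1+0+18 = 19.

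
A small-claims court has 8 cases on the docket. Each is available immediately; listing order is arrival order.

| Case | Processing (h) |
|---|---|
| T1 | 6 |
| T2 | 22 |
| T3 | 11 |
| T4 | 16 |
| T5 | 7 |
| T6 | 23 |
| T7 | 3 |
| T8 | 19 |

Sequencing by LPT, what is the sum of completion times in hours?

612

LPT (decreasing processing time): T6 T2 T8 T4 T3 T5 T1 T7.
T6: 0→23
T2: 23→45
T8: 45→64
T4: 64→80
T3: 80→91
T5: 91→98
T1: 98→104
T7: 104→107
Sum = 23+45+64+80+91+98+104+107 = 612.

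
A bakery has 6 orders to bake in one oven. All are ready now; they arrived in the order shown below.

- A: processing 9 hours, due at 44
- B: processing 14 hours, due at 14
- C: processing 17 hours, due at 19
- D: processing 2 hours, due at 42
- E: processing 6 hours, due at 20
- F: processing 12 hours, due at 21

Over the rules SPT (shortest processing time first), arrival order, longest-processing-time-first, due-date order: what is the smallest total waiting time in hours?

99

SPT (increasing processing time): D E A F B C.
D: waits 0, runs 0→2
E: waits 2, runs 2→8
A: waits 8, runs 8→17
F: waits 17, runs 17→29
B: waits 29, runs 29→43
C: waits 43, runs 43→60
Sum = 0+2+8+17+29+43 = 99.
FIFO (arrival order): A B C D E F.
A: waits 0, runs 0→9
B: waits 9, runs 9→23
C: waits 23, runs 23→40
D: waits 40, runs 40→42
E: waits 42, runs 42→48
F: waits 48, runs 48→60
Sum = 0+9+23+40+42+48 = 162.
LPT (decreasing processing time): C B F A E D.
C: waits 0, runs 0→17
B: waits 17, runs 17→31
F: waits 31, runs 31→43
A: waits 43, runs 43→52
E: waits 52, runs 52→58
D: waits 58, runs 58→60
Sum = 0+17+31+43+52+58 = 201.
EDD (increasing due date): B C E F D A.
B: waits 0, runs 0→14
C: waits 14, runs 14→31
E: waits 31, runs 31→37
F: waits 37, runs 37→49
D: waits 49, runs 49→51
A: waits 51, runs 51→60
Sum = 0+14+31+37+49+51 = 182.
SPT 99, FIFO 162, LPT 201, EDD 182 → minimum 99.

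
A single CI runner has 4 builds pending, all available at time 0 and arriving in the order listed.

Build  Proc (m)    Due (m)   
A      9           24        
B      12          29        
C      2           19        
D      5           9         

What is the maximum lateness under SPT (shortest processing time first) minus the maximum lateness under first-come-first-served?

-20

SPT (increasing processing time): C D A B.
C: 0→2, due 19, lateness -17
D: 2→7, due 9, lateness -2
A: 7→16, due 24, lateness -8
B: 16→28, due 29, lateness -1
Maximum = -1.
FIFO (arrival order): A B C D.
A: 0→9, due 24, lateness -15
B: 9→21, due 29, lateness -8
C: 21→23, due 19, lateness 4
D: 23→28, due 9, lateness 19
Maximum = 19.
Difference = -1 − 19 = -20.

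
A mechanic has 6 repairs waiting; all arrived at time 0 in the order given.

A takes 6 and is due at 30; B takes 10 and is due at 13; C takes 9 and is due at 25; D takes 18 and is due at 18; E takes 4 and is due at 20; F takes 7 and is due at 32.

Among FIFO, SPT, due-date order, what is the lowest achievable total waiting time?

FIFO (arrival order): A B C D E F.
A: waits 0, runs 0→6
B: waits 6, runs 6→16
C: waits 16, runs 16→25
D: waits 25, runs 25→43
E: waits 43, runs 43→47
F: waits 47, runs 47→54
Sum = 0+6+16+25+43+47 = 137.
SPT (increasing processing time): E A F C B D.
E: waits 0, runs 0→4
A: waits 4, runs 4→10
F: waits 10, runs 10→17
C: waits 17, runs 17→26
B: waits 26, runs 26→36
D: waits 36, runs 36→54
Sum = 0+4+10+17+26+36 = 93.
EDD (increasing due date): B D E C A F.
B: waits 0, runs 0→10
D: waits 10, runs 10→28
E: waits 28, runs 28→32
C: waits 32, runs 32→41
A: waits 41, runs 41→47
F: waits 47, runs 47→54
Sum = 0+10+28+32+41+47 = 158.
FIFO 137, SPT 93, EDD 158 → minimum 93.

93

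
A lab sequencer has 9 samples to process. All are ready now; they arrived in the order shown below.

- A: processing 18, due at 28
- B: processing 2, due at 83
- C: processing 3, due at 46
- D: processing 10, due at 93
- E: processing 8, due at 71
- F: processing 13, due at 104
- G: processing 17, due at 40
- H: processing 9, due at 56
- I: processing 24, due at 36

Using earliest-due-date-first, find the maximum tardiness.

19

EDD (increasing due date): A I G C H E B D F.
A: 0→18, due 28, tardiness 0
I: 18→42, due 36, tardiness 6
G: 42→59, due 40, tardiness 19
C: 59→62, due 46, tardiness 16
H: 62→71, due 56, tardiness 15
E: 71→79, due 71, tardiness 8
B: 79→81, due 83, tardiness 0
D: 81→91, due 93, tardiness 0
F: 91→104, due 104, tardiness 0
Maximum = 19.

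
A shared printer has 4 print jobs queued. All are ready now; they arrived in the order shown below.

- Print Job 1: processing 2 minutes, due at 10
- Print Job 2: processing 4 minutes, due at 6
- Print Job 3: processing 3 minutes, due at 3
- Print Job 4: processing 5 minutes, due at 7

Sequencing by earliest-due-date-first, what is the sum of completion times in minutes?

EDD (increasing due date): Print Job 3 Print Job 2 Print Job 4 Print Job 1.
Print Job 3: 0→3
Print Job 2: 3→7
Print Job 4: 7→12
Print Job 1: 12→14
Sum = 3+7+12+14 = 36.

36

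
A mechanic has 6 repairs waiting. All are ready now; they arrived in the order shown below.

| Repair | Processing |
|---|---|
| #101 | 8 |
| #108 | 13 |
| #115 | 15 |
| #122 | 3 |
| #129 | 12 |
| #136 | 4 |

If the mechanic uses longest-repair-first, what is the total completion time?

LPT (decreasing processing time): #115 #108 #129 #101 #136 #122.
#115: 0→15
#108: 15→28
#129: 28→40
#101: 40→48
#136: 48→52
#122: 52→55
Sum = 15+28+40+48+52+55 = 238.

238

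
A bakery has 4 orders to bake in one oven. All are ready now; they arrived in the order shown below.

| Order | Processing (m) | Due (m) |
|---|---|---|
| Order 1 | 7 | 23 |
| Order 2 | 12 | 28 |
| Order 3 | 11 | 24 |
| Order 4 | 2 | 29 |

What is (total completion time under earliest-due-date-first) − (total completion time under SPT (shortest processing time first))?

EDD (increasing due date): Order 1 Order 3 Order 2 Order 4.
Order 1: 0→7
Order 3: 7→18
Order 2: 18→30
Order 4: 30→32
Sum = 7+18+30+32 = 87.
SPT (increasing processing time): Order 4 Order 1 Order 3 Order 2.
Order 4: 0→2
Order 1: 2→9
Order 3: 9→20
Order 2: 20→32
Sum = 2+9+20+32 = 63.
Difference = 87 − 63 = 24.

24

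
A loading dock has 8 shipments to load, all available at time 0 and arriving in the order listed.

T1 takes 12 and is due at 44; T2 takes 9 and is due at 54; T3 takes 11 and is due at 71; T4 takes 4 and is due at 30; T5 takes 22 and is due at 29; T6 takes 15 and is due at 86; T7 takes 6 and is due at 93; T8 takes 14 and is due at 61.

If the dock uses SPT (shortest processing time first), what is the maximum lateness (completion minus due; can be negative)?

64

SPT (increasing processing time): T4 T7 T2 T3 T1 T8 T6 T5.
T4: 0→4, due 30, lateness -26
T7: 4→10, due 93, lateness -83
T2: 10→19, due 54, lateness -35
T3: 19→30, due 71, lateness -41
T1: 30→42, due 44, lateness -2
T8: 42→56, due 61, lateness -5
T6: 56→71, due 86, lateness -15
T5: 71→93, due 29, lateness 64
Maximum = 64.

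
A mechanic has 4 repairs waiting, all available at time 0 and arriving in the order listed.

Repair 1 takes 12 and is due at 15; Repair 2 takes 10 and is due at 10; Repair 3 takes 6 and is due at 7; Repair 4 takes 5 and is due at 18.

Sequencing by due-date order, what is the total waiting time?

EDD (increasing due date): Repair 3 Repair 2 Repair 1 Repair 4.
Repair 3: waits 0, runs 0→6
Repair 2: waits 6, runs 6→16
Repair 1: waits 16, runs 16→28
Repair 4: waits 28, runs 28→33
Sum = 0+6+16+28 = 50.

50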